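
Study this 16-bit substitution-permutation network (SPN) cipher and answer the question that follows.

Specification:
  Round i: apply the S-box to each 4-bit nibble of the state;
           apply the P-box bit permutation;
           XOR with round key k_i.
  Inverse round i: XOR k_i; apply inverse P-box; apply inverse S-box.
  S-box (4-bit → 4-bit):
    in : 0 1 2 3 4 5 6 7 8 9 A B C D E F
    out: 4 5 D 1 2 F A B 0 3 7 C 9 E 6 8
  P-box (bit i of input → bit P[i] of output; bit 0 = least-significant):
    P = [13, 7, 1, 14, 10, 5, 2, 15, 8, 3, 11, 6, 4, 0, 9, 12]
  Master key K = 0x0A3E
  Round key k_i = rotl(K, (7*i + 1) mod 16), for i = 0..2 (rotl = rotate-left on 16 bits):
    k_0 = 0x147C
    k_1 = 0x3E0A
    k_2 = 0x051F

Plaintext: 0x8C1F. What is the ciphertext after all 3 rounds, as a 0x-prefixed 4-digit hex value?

s_0 = plaintext = 0x8C1F
s_1 = Round(s_0, k_0) = 0x5138
s_2 = Round(s_1, k_1) = 0x211B
s_3 = Round(s_2, k_2) = 0x5A09

0x5A09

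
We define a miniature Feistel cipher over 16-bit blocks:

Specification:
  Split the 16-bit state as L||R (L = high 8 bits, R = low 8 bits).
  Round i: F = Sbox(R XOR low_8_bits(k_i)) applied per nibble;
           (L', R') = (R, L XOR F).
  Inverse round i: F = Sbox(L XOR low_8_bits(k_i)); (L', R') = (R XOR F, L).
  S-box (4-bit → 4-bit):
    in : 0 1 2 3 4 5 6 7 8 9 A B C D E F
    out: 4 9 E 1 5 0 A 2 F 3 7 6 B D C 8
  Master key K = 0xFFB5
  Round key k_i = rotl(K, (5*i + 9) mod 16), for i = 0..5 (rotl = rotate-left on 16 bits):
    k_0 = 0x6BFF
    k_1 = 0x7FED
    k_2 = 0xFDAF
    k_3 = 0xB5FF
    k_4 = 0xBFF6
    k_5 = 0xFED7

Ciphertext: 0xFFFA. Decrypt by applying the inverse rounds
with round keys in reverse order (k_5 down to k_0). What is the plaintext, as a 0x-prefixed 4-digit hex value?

s_0 = ciphertext = 0xFFFA
s_1 = InvRound(s_0, k_5) = 0x15FF
s_2 = InvRound(s_1, k_4) = 0x3E15
s_3 = InvRound(s_2, k_3) = 0xAC3E
s_4 = InvRound(s_3, k_2) = 0x7FAC
s_5 = InvRound(s_4, k_1) = 0x927F
s_6 = InvRound(s_5, k_0) = 0xD292

0xD292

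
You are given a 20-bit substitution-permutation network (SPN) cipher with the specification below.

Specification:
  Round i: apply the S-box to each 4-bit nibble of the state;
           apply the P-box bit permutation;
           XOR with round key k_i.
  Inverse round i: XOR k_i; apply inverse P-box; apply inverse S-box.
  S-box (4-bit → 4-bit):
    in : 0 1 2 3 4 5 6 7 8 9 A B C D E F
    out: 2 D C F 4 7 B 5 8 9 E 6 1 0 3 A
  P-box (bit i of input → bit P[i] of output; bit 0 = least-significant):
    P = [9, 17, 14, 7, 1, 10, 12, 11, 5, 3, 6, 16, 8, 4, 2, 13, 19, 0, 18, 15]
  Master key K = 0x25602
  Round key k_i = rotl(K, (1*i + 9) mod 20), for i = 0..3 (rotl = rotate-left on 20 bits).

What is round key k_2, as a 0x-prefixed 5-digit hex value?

0x0112B

K = 0x25602
k_0 = rotl(K, (1*0+9) mod 20) = rotl(K, 9) = 0xC044A
k_1 = rotl(K, (1*1+9) mod 20) = rotl(K, 10) = 0x80895
k_2 = rotl(K, (1*2+9) mod 20) = rotl(K, 11) = 0x0112B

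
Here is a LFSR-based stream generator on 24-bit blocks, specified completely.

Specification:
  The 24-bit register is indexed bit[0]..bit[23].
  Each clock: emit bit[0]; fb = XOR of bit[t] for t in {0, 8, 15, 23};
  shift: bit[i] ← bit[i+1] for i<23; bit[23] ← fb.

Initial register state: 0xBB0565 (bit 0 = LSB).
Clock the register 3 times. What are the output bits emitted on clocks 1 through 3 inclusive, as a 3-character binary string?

reg_0 = 0xBB0565
clock 1: out=1, reg = 0xDD82B2
clock 2: out=0, reg = 0x6EC159
clock 3: out=1, reg = 0xB760AC

101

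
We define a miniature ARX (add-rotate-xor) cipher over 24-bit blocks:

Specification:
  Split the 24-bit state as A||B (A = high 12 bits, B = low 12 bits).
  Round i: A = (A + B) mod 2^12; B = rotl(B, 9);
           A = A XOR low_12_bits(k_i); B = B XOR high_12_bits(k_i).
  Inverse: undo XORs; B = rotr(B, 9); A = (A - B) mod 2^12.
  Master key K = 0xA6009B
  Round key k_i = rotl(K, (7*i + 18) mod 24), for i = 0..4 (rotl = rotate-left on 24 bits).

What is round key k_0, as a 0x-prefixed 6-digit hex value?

0x6E9802

K = 0xA6009B
k_0 = rotl(K, (7*0+18) mod 24) = rotl(K, 18) = 0x6E9802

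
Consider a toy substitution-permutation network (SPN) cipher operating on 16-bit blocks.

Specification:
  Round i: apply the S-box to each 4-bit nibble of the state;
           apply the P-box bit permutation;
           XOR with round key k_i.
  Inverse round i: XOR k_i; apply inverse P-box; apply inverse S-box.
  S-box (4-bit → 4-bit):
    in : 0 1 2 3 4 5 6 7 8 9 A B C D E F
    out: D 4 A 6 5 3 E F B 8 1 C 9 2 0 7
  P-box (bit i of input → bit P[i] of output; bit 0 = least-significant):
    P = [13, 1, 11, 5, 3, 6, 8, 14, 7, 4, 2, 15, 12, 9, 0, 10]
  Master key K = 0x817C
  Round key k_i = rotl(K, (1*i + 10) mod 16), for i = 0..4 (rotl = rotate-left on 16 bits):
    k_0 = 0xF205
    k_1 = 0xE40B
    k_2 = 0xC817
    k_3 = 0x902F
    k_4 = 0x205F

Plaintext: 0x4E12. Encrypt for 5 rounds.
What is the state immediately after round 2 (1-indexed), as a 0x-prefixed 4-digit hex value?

s_0 = plaintext = 0x4E12
s_1 = Round(s_0, k_0) = 0xE326
s_2 = Round(s_1, k_1) = 0xAC7D
s_3 = Round(s_2, k_2) = 0x19DD
s_4 = Round(s_3, k_3) = 0x106C
s_5 = Round(s_4, k_4) = 0xC1BA

0xAC7D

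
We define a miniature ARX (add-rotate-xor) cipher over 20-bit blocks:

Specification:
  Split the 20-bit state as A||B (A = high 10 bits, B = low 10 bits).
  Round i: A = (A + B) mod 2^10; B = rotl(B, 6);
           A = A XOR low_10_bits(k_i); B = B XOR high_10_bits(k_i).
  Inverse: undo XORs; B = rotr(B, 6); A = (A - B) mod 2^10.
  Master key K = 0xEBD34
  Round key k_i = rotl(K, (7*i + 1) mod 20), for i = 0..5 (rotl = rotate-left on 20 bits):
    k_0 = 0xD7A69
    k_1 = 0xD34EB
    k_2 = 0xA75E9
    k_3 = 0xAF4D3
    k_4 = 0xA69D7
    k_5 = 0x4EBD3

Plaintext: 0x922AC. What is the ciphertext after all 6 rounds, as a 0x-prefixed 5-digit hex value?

s_0 = plaintext = 0x922AC
s_1 = Round(s_0, k_0) = 0xA7474
s_2 = Round(s_1, k_1) = 0xFEA4A
s_3 = Round(s_2, k_2) = 0xEB439
s_4 = Round(s_3, k_3) = 0xCD4FE
s_5 = Round(s_4, k_4) = 0x79115
s_6 = Round(s_5, k_5) = 0x4A86B

0x4A86B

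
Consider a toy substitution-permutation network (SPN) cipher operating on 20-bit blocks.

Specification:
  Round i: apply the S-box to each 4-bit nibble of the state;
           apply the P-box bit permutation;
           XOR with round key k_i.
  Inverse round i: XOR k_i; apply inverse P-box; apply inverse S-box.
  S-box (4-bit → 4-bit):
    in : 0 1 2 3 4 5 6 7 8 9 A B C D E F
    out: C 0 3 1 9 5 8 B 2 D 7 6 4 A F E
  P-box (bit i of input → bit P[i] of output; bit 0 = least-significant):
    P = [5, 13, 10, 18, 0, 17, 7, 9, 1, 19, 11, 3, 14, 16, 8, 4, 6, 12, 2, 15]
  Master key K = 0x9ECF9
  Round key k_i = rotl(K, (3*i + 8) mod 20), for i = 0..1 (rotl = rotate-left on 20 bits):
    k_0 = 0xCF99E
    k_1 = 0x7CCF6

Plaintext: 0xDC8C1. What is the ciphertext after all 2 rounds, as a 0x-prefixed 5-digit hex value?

0xB6886

s_0 = plaintext = 0xDC8C1
s_1 = Round(s_0, k_0) = 0x4681E
s_2 = Round(s_1, k_1) = 0xB6886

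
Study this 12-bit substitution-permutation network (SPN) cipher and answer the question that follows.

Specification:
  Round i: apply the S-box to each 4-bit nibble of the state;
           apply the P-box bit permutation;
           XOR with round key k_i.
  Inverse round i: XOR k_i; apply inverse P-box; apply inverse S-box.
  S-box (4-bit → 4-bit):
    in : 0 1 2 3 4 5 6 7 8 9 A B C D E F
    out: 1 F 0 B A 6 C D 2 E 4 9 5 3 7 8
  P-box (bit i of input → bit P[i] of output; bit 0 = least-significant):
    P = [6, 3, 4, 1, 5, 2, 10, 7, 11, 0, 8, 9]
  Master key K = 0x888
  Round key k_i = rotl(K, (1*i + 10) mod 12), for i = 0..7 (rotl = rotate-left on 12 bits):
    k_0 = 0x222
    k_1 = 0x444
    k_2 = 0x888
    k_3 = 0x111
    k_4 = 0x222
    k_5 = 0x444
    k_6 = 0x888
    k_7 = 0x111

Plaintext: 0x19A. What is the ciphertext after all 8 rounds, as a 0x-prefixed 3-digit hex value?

s_0 = plaintext = 0x19A
s_1 = Round(s_0, k_0) = 0xDB7
s_2 = Round(s_1, k_1) = 0xCB7
s_3 = Round(s_2, k_2) = 0x17A
s_4 = Round(s_3, k_3) = 0xEA0
s_5 = Round(s_4, k_4) = 0xF63
s_6 = Round(s_5, k_5) = 0x28E
s_7 = Round(s_6, k_6) = 0x8D4
s_8 = Round(s_7, k_7) = 0x13E

0x13E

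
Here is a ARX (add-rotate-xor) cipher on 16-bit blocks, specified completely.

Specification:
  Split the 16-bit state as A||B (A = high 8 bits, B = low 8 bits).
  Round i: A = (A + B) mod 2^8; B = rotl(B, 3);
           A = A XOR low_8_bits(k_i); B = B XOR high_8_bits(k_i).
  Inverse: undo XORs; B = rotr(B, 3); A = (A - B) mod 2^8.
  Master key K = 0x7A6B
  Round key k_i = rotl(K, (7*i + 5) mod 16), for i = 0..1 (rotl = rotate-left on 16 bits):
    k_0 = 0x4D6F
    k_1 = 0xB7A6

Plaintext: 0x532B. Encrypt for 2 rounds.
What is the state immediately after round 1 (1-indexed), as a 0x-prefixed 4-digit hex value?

s_0 = plaintext = 0x532B
s_1 = Round(s_0, k_0) = 0x1114
s_2 = Round(s_1, k_1) = 0x8317

0x1114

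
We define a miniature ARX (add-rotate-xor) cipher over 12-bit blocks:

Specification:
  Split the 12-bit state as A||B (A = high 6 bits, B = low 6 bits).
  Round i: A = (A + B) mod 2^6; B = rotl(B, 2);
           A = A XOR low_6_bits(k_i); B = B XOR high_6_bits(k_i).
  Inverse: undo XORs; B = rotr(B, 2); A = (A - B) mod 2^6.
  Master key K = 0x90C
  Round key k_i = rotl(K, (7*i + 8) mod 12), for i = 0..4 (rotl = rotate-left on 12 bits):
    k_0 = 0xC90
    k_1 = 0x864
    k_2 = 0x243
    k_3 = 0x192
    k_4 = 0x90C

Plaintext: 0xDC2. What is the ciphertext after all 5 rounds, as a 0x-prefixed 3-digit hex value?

s_0 = plaintext = 0xDC2
s_1 = Round(s_0, k_0) = 0xA7A
s_2 = Round(s_1, k_1) = 0x1CA
s_3 = Round(s_2, k_2) = 0x4A1
s_4 = Round(s_3, k_3) = 0x840
s_5 = Round(s_4, k_4) = 0xB64

0xB64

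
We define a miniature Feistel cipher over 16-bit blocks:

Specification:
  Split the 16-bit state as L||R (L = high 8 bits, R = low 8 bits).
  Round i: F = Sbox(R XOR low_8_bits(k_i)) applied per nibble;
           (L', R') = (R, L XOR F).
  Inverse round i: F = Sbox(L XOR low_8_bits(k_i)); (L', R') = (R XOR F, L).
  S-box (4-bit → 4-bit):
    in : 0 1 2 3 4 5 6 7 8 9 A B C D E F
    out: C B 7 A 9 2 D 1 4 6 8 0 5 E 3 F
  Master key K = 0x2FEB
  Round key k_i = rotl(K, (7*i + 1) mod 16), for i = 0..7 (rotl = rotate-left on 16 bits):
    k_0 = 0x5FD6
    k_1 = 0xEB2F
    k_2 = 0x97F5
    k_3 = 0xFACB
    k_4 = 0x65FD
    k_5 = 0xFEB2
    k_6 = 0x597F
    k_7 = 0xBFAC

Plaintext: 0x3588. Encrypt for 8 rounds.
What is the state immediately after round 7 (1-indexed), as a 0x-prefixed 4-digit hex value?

0xA809

s_0 = plaintext = 0x3588
s_1 = Round(s_0, k_0) = 0x8816
s_2 = Round(s_1, k_1) = 0x162E
s_3 = Round(s_2, k_2) = 0x2EF6
s_4 = Round(s_3, k_3) = 0xF680
s_5 = Round(s_4, k_4) = 0x80E8
s_6 = Round(s_5, k_5) = 0xE8A8
s_7 = Round(s_6, k_6) = 0xA809
s_8 = Round(s_7, k_7) = 0x092A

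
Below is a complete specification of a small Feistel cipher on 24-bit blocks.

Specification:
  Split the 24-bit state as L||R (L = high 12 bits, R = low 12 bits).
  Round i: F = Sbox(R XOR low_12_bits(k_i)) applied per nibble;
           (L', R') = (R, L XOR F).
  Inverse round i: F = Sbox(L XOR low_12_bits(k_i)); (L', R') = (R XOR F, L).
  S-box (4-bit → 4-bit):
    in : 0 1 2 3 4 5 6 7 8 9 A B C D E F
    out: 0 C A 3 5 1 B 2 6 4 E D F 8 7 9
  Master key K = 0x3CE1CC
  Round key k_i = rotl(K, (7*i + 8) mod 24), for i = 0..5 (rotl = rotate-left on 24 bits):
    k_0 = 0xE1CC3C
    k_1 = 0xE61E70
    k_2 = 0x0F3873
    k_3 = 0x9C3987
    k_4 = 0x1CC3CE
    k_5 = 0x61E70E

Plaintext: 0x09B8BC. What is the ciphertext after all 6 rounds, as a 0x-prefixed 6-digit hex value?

0xE04494

s_0 = plaintext = 0x09B8BC
s_1 = Round(s_0, k_0) = 0x8BC5FB
s_2 = Round(s_1, k_1) = 0x5FB5D1
s_3 = Round(s_2, k_2) = 0x5D1D11
s_4 = Round(s_3, k_3) = 0xD1109A
s_5 = Round(s_4, k_4) = 0x09AE04
s_6 = Round(s_5, k_5) = 0xE04494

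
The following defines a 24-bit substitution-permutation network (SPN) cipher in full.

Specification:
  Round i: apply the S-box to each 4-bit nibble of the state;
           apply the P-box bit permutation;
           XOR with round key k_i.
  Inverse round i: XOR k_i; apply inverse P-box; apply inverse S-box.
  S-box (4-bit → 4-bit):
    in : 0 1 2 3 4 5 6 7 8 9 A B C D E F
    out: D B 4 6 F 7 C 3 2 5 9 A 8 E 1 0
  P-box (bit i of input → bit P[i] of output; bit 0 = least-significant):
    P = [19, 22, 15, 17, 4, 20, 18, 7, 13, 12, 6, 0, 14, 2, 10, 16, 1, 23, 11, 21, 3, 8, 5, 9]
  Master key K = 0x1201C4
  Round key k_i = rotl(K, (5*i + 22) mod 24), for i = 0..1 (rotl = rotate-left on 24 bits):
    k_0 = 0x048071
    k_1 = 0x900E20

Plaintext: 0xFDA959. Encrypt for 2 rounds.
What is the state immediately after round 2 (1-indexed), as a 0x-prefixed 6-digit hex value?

0xDF1122

s_0 = plaintext = 0xFDA959
s_1 = Round(s_0, k_0) = 0xB96821
s_2 = Round(s_1, k_1) = 0xDF1122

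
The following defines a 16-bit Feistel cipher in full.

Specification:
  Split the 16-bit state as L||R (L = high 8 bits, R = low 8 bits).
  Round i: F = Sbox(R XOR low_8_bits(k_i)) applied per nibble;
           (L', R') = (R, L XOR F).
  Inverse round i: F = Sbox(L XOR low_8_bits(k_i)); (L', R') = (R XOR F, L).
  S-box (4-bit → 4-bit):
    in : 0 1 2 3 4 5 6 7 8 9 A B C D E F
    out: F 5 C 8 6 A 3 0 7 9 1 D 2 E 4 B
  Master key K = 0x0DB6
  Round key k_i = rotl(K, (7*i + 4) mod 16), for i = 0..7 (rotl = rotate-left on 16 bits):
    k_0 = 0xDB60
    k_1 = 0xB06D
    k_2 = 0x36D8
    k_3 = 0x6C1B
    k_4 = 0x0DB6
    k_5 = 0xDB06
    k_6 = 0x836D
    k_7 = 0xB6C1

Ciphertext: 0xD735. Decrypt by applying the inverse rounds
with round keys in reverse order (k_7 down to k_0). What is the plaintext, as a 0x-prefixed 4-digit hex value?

s_0 = ciphertext = 0xD735
s_1 = InvRound(s_0, k_7) = 0x66D7
s_2 = InvRound(s_1, k_6) = 0x2A66
s_3 = InvRound(s_2, k_5) = 0xA42A
s_4 = InvRound(s_3, k_4) = 0x76A4
s_5 = InvRound(s_4, k_3) = 0x9A76
s_6 = InvRound(s_5, k_2) = 0x1A9A
s_7 = InvRound(s_6, k_1) = 0x9A1A
s_8 = InvRound(s_7, k_0) = 0xAB9A

0xAB9A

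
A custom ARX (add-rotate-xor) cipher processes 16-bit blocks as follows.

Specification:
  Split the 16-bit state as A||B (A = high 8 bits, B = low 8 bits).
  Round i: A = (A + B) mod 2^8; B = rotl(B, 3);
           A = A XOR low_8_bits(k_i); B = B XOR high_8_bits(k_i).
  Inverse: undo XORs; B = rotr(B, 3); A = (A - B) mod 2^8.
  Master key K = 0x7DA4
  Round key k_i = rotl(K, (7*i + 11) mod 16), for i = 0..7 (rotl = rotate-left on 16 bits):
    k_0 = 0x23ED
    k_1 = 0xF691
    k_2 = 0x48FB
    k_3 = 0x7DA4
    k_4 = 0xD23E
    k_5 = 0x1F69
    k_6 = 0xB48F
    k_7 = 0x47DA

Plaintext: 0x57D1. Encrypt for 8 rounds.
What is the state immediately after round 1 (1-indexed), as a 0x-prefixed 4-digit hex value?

0xC5AD

s_0 = plaintext = 0x57D1
s_1 = Round(s_0, k_0) = 0xC5AD
s_2 = Round(s_1, k_1) = 0xE39B
s_3 = Round(s_2, k_2) = 0x8594
s_4 = Round(s_3, k_3) = 0xBDD9
s_5 = Round(s_4, k_4) = 0xA81C
s_6 = Round(s_5, k_5) = 0xADFF
s_7 = Round(s_6, k_6) = 0x234B
s_8 = Round(s_7, k_7) = 0xB41D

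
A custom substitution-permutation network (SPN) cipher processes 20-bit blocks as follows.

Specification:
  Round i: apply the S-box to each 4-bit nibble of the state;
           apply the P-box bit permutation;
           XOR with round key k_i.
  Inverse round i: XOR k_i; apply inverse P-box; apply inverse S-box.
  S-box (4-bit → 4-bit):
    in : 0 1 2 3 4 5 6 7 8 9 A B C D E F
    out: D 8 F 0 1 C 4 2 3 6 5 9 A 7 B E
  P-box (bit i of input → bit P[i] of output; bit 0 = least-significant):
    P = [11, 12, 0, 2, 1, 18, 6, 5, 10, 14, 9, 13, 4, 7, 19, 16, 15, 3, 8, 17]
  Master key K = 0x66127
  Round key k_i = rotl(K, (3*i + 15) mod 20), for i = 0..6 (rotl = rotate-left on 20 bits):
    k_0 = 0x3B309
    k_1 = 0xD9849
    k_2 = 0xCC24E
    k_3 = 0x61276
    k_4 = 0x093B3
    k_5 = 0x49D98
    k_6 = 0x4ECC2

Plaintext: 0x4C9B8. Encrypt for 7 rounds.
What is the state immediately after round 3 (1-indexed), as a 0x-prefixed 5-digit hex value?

s_0 = plaintext = 0x4C9B8
s_1 = Round(s_0, k_0) = 0x269AB
s_2 = Round(s_1, k_1) = 0x75307
s_3 = Round(s_2, k_2) = 0x5D224
s_4 = Round(s_3, k_3) = 0x87D84
s_5 = Round(s_4, k_4) = 0x45D39
s_6 = Round(s_5, k_5) = 0xD4B99
s_7 = Round(s_6, k_6) = 0x0599B

0x5D224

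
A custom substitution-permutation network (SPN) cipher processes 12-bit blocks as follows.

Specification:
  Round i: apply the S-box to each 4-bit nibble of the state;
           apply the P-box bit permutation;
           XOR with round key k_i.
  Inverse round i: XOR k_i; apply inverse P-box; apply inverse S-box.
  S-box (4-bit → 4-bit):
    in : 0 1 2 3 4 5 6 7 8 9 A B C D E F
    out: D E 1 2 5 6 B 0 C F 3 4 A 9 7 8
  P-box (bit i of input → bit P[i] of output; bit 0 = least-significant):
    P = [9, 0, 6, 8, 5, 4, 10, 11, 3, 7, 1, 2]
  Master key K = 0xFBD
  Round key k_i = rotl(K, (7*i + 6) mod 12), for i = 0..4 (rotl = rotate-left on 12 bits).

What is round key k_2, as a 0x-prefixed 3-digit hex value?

K = 0xFBD
k_0 = rotl(K, (7*0+6) mod 12) = rotl(K, 6) = 0xF7E
k_1 = rotl(K, (7*1+6) mod 12) = rotl(K, 1) = 0xF7B
k_2 = rotl(K, (7*2+6) mod 12) = rotl(K, 8) = 0xDFB

0xDFB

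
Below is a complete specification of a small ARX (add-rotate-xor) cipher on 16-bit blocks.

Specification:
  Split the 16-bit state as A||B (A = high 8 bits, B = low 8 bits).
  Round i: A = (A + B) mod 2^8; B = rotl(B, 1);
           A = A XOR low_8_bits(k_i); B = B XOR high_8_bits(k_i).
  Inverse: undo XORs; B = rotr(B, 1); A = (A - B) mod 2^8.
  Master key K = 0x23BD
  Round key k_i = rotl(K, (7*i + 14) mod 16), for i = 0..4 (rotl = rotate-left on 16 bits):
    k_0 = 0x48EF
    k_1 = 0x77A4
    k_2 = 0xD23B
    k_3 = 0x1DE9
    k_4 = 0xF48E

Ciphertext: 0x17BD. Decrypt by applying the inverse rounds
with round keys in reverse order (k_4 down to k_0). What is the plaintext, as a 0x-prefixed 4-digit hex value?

0x3F38

s_0 = ciphertext = 0x17BD
s_1 = InvRound(s_0, k_4) = 0xF5A4
s_2 = InvRound(s_1, k_3) = 0x40DC
s_3 = InvRound(s_2, k_2) = 0x7407
s_4 = InvRound(s_3, k_1) = 0x9838
s_5 = InvRound(s_4, k_0) = 0x3F38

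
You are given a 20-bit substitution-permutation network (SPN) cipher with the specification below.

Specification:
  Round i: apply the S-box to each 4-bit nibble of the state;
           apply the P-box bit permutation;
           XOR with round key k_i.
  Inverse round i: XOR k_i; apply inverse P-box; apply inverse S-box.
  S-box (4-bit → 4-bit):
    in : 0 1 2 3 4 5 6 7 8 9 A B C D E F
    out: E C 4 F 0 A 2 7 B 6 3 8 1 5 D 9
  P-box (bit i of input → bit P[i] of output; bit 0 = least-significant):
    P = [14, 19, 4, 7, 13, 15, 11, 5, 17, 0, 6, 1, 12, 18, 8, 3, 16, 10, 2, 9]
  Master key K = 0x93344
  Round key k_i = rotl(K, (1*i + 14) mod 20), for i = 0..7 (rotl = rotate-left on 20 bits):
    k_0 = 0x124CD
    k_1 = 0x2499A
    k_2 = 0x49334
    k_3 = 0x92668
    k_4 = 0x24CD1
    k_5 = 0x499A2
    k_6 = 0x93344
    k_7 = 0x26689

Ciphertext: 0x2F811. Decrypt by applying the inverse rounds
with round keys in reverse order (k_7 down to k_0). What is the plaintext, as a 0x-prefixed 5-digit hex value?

s_0 = ciphertext = 0x2F811
s_1 = InvRound(s_0, k_7) = 0x5F491
s_2 = InvRound(s_1, k_6) = 0x09963
s_3 = InvRound(s_2, k_5) = 0x4694B
s_4 = InvRound(s_3, k_4) = 0x60FC1
s_5 = InvRound(s_4, k_3) = 0xC0AE5
s_6 = InvRound(s_5, k_2) = 0x4D990
s_7 = InvRound(s_6, k_1) = 0x48F64
s_8 = InvRound(s_7, k_0) = 0xF063B

0xF063B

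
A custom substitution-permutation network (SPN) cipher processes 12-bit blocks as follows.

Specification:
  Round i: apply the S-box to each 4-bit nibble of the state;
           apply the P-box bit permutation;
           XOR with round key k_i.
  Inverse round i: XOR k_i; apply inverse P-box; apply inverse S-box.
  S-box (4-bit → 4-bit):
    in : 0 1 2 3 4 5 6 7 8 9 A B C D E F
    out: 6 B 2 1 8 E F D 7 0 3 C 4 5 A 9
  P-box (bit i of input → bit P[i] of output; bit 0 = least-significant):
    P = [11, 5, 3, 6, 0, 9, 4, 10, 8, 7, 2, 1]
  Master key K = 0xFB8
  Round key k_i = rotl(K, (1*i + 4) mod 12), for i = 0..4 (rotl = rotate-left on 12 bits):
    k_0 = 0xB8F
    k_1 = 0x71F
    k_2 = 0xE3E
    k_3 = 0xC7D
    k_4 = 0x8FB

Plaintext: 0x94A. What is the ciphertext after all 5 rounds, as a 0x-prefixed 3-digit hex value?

s_0 = plaintext = 0x94A
s_1 = Round(s_0, k_0) = 0x7AF
s_2 = Round(s_1, k_1) = 0xC58
s_3 = Round(s_2, k_2) = 0x002
s_4 = Round(s_3, k_3) = 0xEC9
s_5 = Round(s_4, k_4) = 0x869

0x869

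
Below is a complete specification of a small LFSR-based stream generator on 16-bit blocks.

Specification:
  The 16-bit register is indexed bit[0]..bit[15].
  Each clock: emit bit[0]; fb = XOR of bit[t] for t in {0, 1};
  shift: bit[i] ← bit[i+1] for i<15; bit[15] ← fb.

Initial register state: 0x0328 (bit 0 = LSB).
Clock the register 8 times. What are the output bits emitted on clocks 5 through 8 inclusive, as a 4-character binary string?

0100

reg_0 = 0x0328
clock 1: out=0, reg = 0x0194
clock 2: out=0, reg = 0x00CA
clock 3: out=0, reg = 0x8065
clock 4: out=1, reg = 0xC032
clock 5: out=0, reg = 0xE019
clock 6: out=1, reg = 0xF00C
clock 7: out=0, reg = 0x7806
clock 8: out=0, reg = 0xBC03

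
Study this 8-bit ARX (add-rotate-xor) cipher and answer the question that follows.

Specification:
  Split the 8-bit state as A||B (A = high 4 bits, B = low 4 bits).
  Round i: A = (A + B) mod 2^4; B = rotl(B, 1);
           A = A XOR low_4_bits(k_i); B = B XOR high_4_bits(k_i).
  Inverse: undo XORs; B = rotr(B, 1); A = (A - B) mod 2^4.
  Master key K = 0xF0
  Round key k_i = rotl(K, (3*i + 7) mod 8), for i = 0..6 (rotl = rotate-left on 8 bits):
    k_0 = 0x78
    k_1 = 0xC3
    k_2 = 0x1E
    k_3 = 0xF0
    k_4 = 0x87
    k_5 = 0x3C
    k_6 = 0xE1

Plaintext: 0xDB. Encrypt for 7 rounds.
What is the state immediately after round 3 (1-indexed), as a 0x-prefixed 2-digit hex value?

s_0 = plaintext = 0xDB
s_1 = Round(s_0, k_0) = 0x00
s_2 = Round(s_1, k_1) = 0x3C
s_3 = Round(s_2, k_2) = 0x18
s_4 = Round(s_3, k_3) = 0x9E
s_5 = Round(s_4, k_4) = 0x05
s_6 = Round(s_5, k_5) = 0x99
s_7 = Round(s_6, k_6) = 0x3D

0x18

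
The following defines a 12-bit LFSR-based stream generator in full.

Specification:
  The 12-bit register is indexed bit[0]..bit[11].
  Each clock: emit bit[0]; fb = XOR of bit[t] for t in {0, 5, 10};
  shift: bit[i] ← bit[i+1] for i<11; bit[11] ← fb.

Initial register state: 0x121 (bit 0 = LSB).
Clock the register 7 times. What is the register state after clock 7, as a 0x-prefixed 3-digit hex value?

0x102

reg_0 = 0x121
clock 1: out=1, reg = 0x090
clock 2: out=0, reg = 0x048
clock 3: out=0, reg = 0x024
clock 4: out=0, reg = 0x812
clock 5: out=0, reg = 0x409
clock 6: out=1, reg = 0x204
clock 7: out=0, reg = 0x102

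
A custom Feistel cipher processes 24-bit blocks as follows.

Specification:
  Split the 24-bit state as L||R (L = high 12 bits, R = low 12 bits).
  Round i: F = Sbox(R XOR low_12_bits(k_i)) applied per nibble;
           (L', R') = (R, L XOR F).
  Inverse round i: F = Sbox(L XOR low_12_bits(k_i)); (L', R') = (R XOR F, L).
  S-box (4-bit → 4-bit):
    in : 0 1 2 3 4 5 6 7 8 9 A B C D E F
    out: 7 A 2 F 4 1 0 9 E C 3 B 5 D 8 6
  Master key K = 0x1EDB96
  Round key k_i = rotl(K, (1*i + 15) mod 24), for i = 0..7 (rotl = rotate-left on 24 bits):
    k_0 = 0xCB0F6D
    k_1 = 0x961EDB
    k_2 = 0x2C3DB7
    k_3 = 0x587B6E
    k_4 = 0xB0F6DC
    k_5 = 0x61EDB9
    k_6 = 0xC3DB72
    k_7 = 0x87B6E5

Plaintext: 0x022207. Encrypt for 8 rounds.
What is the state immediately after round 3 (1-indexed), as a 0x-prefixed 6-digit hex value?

0xD64AFE

s_0 = plaintext = 0x022207
s_1 = Round(s_0, k_0) = 0x207D21
s_2 = Round(s_1, k_1) = 0xD21D64
s_3 = Round(s_2, k_2) = 0xD64AFE
s_4 = Round(s_3, k_3) = 0xAFE7A3
s_5 = Round(s_4, k_4) = 0x7A3068
s_6 = Round(s_5, k_5) = 0x068A79
s_7 = Round(s_6, k_6) = 0xA79A13
s_8 = Round(s_7, k_7) = 0xA13F19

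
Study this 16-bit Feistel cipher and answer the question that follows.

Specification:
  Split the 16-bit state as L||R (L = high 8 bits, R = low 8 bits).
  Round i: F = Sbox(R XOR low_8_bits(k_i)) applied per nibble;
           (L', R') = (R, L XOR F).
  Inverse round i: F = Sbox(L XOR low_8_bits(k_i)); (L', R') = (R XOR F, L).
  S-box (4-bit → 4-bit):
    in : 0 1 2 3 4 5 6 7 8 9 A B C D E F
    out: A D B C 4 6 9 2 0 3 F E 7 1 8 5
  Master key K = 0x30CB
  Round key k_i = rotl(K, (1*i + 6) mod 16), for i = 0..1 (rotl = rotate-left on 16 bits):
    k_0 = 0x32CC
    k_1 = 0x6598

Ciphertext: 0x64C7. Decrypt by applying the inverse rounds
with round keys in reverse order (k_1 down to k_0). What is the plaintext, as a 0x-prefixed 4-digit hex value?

0x0390

s_0 = ciphertext = 0x64C7
s_1 = InvRound(s_0, k_1) = 0x9064
s_2 = InvRound(s_1, k_0) = 0x0390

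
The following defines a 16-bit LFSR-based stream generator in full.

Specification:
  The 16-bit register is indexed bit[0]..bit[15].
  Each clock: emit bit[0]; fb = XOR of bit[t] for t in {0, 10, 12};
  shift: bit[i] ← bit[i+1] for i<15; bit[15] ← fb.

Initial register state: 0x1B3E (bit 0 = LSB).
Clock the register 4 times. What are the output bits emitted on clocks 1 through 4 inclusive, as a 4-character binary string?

reg_0 = 0x1B3E
clock 1: out=0, reg = 0x8D9F
clock 2: out=1, reg = 0x46CF
clock 3: out=1, reg = 0x2367
clock 4: out=1, reg = 0x91B3

0111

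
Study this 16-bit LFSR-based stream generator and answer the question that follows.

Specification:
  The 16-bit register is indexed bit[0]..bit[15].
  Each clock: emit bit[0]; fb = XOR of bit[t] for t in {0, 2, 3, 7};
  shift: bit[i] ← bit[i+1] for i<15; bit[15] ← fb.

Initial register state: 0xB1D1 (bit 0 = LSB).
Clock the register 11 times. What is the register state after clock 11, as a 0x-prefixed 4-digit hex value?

0x5F96

reg_0 = 0xB1D1
clock 1: out=1, reg = 0x58E8
clock 2: out=0, reg = 0x2C74
clock 3: out=0, reg = 0x963A
clock 4: out=0, reg = 0xCB1D
clock 5: out=1, reg = 0xE58E
clock 6: out=0, reg = 0xF2C7
clock 7: out=1, reg = 0xF963
clock 8: out=1, reg = 0xFCB1
clock 9: out=1, reg = 0x7E58
clock 10: out=0, reg = 0xBF2C
clock 11: out=0, reg = 0x5F96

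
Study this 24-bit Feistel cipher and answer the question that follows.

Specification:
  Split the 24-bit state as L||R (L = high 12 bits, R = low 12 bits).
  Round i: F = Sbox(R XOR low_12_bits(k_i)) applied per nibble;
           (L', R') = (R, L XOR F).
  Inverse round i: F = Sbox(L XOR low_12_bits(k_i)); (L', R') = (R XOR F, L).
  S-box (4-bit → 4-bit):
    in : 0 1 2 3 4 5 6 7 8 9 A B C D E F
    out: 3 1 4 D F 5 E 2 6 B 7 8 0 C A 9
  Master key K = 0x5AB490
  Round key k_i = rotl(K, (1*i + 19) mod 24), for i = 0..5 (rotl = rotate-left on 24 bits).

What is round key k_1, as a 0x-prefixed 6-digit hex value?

0x05AB49

K = 0x5AB490
k_0 = rotl(K, (1*0+19) mod 24) = rotl(K, 19) = 0x82D5A4
k_1 = rotl(K, (1*1+19) mod 24) = rotl(K, 20) = 0x05AB49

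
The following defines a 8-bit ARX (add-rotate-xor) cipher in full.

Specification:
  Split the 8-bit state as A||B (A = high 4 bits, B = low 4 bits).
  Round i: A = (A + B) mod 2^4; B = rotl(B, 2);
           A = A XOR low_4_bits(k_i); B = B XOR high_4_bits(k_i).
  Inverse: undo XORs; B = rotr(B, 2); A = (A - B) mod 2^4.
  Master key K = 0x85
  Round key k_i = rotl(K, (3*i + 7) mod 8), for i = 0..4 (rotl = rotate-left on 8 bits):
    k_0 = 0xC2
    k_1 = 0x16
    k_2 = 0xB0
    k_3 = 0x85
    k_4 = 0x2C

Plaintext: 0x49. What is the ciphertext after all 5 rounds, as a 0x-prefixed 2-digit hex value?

0xB5

s_0 = plaintext = 0x49
s_1 = Round(s_0, k_0) = 0xFA
s_2 = Round(s_1, k_1) = 0xFB
s_3 = Round(s_2, k_2) = 0xA5
s_4 = Round(s_3, k_3) = 0xAD
s_5 = Round(s_4, k_4) = 0xB5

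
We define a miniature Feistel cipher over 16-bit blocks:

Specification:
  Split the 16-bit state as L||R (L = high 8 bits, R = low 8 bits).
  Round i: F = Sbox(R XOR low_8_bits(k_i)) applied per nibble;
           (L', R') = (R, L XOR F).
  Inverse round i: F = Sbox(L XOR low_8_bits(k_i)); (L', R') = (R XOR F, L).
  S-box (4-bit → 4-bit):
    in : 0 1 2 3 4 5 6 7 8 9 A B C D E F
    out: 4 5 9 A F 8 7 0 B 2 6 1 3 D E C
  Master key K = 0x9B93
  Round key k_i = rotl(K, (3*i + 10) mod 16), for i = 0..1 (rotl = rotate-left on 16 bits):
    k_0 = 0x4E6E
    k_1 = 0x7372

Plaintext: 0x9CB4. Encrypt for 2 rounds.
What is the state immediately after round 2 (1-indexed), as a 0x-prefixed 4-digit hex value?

s_0 = plaintext = 0x9CB4
s_1 = Round(s_0, k_0) = 0xB44A
s_2 = Round(s_1, k_1) = 0x4A1F

0x4A1F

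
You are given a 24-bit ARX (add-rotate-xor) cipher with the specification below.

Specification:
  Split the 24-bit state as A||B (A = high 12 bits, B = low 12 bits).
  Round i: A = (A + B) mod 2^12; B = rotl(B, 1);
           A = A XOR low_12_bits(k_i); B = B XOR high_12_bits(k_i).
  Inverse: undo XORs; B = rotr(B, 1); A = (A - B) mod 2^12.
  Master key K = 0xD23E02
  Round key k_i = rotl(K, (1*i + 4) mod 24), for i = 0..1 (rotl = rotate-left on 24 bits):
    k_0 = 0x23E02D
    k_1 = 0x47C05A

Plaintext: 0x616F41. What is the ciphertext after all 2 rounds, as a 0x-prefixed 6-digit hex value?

s_0 = plaintext = 0x616F41
s_1 = Round(s_0, k_0) = 0x57ACBD
s_2 = Round(s_1, k_1) = 0x26DD07

0x26DD07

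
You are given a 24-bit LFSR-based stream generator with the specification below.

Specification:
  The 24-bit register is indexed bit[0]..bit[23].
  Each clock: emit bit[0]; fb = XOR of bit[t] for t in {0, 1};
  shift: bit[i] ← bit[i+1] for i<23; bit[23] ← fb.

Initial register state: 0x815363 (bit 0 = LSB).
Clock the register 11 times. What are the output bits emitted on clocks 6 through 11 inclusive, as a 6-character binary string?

reg_0 = 0x815363
clock 1: out=1, reg = 0x40A9B1
clock 2: out=1, reg = 0xA054D8
clock 3: out=0, reg = 0x502A6C
clock 4: out=0, reg = 0x281536
clock 5: out=0, reg = 0x940A9B
clock 6: out=1, reg = 0x4A054D
clock 7: out=1, reg = 0xA502A6
clock 8: out=0, reg = 0xD28153
clock 9: out=1, reg = 0x6940A9
clock 10: out=1, reg = 0xB4A054
clock 11: out=0, reg = 0x5A502A

110110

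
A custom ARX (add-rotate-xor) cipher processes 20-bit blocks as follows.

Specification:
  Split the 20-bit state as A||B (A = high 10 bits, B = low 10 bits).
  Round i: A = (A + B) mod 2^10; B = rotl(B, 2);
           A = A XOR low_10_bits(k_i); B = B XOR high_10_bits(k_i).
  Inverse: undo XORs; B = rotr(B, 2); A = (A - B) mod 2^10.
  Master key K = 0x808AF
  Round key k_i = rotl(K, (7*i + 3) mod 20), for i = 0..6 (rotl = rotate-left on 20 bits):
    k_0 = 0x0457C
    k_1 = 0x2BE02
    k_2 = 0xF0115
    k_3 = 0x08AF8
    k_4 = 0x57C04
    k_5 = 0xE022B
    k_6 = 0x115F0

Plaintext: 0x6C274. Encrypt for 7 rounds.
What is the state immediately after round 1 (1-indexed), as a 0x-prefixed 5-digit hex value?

s_0 = plaintext = 0x6C274
s_1 = Round(s_0, k_0) = 0x561C3
s_2 = Round(s_1, k_1) = 0x467A2
s_3 = Round(s_2, k_2) = 0x6B94B
s_4 = Round(s_3, k_3) = 0x0050F
s_5 = Round(s_4, k_4) = 0x45162
s_6 = Round(s_5, k_5) = 0x17609
s_7 = Round(s_6, k_6) = 0xE5863

0x561C3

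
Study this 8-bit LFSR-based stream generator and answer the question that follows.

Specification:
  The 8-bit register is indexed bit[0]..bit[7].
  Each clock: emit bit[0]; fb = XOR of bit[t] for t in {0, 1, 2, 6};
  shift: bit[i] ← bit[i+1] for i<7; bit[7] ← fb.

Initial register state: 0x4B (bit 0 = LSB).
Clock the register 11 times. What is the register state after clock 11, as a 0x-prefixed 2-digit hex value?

reg_0 = 0x4B
clock 1: out=1, reg = 0xA5
clock 2: out=1, reg = 0x52
clock 3: out=0, reg = 0x29
clock 4: out=1, reg = 0x94
clock 5: out=0, reg = 0xCA
clock 6: out=0, reg = 0x65
clock 7: out=1, reg = 0xB2
clock 8: out=0, reg = 0xD9
clock 9: out=1, reg = 0x6C
clock 10: out=0, reg = 0x36
clock 11: out=0, reg = 0x1B

0x1B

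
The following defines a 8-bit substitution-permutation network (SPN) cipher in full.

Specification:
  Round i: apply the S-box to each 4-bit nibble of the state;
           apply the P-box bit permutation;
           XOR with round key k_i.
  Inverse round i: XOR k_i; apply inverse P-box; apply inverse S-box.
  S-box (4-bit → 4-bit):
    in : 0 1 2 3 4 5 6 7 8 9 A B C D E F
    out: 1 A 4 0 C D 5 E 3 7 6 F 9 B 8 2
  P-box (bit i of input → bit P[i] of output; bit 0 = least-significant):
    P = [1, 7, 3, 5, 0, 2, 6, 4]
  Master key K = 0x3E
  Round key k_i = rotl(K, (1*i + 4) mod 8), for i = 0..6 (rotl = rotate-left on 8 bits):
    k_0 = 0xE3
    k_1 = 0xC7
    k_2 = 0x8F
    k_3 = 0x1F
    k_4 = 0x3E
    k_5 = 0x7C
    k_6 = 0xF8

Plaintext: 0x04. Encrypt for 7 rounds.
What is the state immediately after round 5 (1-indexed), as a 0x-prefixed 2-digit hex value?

s_0 = plaintext = 0x04
s_1 = Round(s_0, k_0) = 0xCA
s_2 = Round(s_1, k_1) = 0x5E
s_3 = Round(s_2, k_2) = 0xFE
s_4 = Round(s_3, k_3) = 0x3B
s_5 = Round(s_4, k_4) = 0x94
s_6 = Round(s_5, k_5) = 0x11
s_7 = Round(s_6, k_6) = 0x4C

0x94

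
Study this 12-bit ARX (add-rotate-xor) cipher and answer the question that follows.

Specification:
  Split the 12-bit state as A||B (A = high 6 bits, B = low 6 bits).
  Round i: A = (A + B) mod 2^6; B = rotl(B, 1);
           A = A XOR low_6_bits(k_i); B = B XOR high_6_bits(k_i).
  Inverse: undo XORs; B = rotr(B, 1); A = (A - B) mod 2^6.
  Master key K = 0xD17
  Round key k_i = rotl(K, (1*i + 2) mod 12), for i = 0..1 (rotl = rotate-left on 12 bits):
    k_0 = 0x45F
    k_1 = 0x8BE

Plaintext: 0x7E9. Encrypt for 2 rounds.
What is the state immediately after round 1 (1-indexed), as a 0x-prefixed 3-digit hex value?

s_0 = plaintext = 0x7E9
s_1 = Round(s_0, k_0) = 0x5C2
s_2 = Round(s_1, k_1) = 0x9E6

0x5C2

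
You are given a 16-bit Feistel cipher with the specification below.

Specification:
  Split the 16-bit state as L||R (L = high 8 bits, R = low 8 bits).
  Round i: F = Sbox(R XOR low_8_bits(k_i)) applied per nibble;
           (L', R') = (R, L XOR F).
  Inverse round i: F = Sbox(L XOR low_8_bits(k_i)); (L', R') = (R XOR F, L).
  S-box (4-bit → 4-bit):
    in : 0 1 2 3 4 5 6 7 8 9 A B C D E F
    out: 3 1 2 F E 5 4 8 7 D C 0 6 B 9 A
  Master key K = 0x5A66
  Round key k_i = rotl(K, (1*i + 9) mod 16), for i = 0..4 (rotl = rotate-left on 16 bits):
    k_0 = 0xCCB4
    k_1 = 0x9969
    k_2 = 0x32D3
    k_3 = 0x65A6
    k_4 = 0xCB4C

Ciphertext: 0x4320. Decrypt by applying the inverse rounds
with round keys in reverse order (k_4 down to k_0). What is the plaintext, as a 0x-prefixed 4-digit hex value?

0x338D

s_0 = ciphertext = 0x4320
s_1 = InvRound(s_0, k_4) = 0x1A43
s_2 = InvRound(s_1, k_3) = 0x451A
s_3 = InvRound(s_2, k_2) = 0xCE45
s_4 = InvRound(s_3, k_1) = 0x8DCE
s_5 = InvRound(s_4, k_0) = 0x338D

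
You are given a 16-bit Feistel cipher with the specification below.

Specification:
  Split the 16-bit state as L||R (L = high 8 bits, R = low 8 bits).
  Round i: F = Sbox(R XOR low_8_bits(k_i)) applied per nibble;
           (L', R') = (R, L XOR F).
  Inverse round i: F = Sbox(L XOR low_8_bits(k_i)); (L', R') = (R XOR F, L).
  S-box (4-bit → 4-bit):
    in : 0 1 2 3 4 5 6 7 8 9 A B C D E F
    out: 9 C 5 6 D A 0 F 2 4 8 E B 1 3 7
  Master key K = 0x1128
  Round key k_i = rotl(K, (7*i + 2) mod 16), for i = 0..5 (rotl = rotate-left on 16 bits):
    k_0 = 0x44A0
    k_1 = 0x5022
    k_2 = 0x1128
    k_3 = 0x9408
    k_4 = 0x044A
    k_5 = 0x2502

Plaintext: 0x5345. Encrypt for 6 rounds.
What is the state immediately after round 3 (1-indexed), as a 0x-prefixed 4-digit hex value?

0x9B8F

s_0 = plaintext = 0x5345
s_1 = Round(s_0, k_0) = 0x4569
s_2 = Round(s_1, k_1) = 0x699B
s_3 = Round(s_2, k_2) = 0x9B8F
s_4 = Round(s_3, k_3) = 0x8FB4
s_5 = Round(s_4, k_4) = 0xB4FC
s_6 = Round(s_5, k_5) = 0xFCC7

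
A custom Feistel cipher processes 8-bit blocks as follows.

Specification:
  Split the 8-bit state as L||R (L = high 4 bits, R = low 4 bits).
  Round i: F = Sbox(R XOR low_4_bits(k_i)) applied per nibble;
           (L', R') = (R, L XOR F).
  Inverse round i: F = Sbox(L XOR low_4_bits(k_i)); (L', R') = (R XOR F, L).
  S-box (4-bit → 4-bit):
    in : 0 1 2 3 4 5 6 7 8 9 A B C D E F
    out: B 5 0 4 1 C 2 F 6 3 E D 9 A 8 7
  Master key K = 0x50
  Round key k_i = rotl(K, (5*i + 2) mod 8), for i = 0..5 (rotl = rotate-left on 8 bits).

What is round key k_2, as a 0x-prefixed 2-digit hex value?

K = 0x50
k_0 = rotl(K, (5*0+2) mod 8) = rotl(K, 2) = 0x41
k_1 = rotl(K, (5*1+2) mod 8) = rotl(K, 7) = 0x28
k_2 = rotl(K, (5*2+2) mod 8) = rotl(K, 4) = 0x05

0x05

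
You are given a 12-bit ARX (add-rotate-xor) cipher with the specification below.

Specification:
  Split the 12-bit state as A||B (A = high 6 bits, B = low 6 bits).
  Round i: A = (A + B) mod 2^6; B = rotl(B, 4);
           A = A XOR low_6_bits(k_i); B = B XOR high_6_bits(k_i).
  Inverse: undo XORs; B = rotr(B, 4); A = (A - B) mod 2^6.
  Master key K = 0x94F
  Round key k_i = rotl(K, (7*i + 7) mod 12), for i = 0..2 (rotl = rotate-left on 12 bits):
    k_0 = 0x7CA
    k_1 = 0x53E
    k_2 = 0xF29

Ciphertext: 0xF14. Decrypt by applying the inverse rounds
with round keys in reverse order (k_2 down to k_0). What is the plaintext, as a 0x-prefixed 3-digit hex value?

0xA10

s_0 = ciphertext = 0xF14
s_1 = InvRound(s_0, k_2) = 0xCE2
s_2 = InvRound(s_1, k_1) = 0xC9B
s_3 = InvRound(s_2, k_0) = 0xA10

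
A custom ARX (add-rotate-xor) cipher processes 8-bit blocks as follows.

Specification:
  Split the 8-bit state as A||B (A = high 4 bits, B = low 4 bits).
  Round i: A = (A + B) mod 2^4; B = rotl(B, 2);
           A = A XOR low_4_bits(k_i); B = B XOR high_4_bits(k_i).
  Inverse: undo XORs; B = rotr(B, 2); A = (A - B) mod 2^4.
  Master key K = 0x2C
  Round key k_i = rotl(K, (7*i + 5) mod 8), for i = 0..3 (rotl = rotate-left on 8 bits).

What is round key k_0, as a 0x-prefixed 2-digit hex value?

K = 0x2C
k_0 = rotl(K, (7*0+5) mod 8) = rotl(K, 5) = 0x85

0x85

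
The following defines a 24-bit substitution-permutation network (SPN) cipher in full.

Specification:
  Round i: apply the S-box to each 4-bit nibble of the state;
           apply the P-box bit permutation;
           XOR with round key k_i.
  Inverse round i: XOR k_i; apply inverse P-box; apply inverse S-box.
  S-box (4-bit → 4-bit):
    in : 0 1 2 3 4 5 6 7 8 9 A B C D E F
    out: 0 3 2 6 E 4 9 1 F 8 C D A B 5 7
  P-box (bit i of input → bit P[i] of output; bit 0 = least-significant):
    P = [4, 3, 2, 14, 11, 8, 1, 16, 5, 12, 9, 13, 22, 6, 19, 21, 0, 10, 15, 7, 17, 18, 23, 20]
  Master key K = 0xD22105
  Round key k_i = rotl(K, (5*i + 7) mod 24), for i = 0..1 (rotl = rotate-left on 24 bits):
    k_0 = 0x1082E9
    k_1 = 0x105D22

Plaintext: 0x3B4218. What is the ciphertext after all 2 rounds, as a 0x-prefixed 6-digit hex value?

s_0 = plaintext = 0x3B4218
s_1 = Round(s_0, k_0) = 0xBC5B34
s_2 = Round(s_1, k_1) = 0x8A3A8C

0x8A3A8C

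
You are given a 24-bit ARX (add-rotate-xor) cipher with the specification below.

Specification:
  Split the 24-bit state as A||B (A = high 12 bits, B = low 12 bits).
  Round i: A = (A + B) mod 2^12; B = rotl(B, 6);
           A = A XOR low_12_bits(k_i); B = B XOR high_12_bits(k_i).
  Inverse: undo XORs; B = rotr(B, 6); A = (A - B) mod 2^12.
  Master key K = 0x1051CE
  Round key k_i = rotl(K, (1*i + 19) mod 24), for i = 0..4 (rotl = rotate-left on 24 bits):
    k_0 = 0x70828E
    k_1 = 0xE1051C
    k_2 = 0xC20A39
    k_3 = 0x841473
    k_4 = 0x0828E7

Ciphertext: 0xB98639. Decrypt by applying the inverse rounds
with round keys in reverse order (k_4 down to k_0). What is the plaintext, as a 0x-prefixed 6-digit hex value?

0x1232A7

s_0 = ciphertext = 0xB98639
s_1 = InvRound(s_0, k_4) = 0x4A5EDA
s_2 = InvRound(s_1, k_3) = 0x9FC6DA
s_3 = InvRound(s_2, k_2) = 0x51AEAB
s_4 = InvRound(s_3, k_1) = 0x144EC2
s_5 = InvRound(s_4, k_0) = 0x1232A7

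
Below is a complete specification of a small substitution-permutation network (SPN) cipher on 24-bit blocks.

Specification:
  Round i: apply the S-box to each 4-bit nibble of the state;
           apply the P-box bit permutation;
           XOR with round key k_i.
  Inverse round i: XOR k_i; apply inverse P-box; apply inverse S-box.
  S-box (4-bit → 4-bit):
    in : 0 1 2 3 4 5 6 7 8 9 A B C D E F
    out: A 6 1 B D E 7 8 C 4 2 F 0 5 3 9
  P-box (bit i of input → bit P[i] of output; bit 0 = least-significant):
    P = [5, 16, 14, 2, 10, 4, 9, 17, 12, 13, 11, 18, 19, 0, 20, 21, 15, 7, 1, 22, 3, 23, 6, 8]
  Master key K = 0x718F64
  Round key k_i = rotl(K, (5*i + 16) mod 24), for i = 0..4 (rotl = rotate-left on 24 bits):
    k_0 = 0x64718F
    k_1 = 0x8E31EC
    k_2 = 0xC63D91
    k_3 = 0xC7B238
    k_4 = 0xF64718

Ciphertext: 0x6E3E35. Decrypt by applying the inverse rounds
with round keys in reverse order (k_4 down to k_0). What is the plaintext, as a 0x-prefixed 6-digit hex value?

0xBAEBAA

s_0 = ciphertext = 0x6E3E35
s_1 = InvRound(s_0, k_4) = 0x3C66C4
s_2 = InvRound(s_1, k_3) = 0x63423B
s_3 = InvRound(s_2, k_2) = 0x317BD6
s_4 = InvRound(s_3, k_1) = 0xE94856
s_5 = InvRound(s_4, k_0) = 0xBAEBAA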